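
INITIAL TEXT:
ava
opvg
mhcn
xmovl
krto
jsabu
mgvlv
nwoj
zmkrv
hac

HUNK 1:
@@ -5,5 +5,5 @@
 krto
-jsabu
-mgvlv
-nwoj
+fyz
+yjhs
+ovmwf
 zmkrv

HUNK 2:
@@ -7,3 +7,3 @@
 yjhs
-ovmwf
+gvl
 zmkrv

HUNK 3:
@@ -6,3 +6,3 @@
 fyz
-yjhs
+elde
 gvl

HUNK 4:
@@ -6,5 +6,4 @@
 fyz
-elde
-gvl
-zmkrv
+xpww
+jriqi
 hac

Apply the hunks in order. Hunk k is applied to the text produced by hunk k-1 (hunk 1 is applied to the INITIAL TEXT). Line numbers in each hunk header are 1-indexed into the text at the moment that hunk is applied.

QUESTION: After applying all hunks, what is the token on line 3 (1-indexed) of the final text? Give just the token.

Hunk 1: at line 5 remove [jsabu,mgvlv,nwoj] add [fyz,yjhs,ovmwf] -> 10 lines: ava opvg mhcn xmovl krto fyz yjhs ovmwf zmkrv hac
Hunk 2: at line 7 remove [ovmwf] add [gvl] -> 10 lines: ava opvg mhcn xmovl krto fyz yjhs gvl zmkrv hac
Hunk 3: at line 6 remove [yjhs] add [elde] -> 10 lines: ava opvg mhcn xmovl krto fyz elde gvl zmkrv hac
Hunk 4: at line 6 remove [elde,gvl,zmkrv] add [xpww,jriqi] -> 9 lines: ava opvg mhcn xmovl krto fyz xpww jriqi hac
Final line 3: mhcn

Answer: mhcn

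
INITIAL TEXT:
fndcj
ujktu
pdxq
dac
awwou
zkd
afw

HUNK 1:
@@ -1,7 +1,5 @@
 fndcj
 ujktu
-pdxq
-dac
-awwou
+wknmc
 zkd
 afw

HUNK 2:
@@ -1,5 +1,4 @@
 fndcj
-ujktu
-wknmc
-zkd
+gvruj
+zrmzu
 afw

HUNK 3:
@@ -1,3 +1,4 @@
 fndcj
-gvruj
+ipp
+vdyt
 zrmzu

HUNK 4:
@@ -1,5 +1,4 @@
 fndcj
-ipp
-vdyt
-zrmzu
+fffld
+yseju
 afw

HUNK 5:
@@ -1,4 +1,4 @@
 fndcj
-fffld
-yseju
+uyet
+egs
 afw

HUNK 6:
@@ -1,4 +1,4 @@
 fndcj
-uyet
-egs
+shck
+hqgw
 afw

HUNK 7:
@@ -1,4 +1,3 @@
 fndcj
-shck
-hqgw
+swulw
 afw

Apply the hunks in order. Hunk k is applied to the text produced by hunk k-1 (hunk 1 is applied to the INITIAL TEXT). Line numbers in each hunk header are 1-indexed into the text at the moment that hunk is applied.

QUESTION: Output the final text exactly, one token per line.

Hunk 1: at line 1 remove [pdxq,dac,awwou] add [wknmc] -> 5 lines: fndcj ujktu wknmc zkd afw
Hunk 2: at line 1 remove [ujktu,wknmc,zkd] add [gvruj,zrmzu] -> 4 lines: fndcj gvruj zrmzu afw
Hunk 3: at line 1 remove [gvruj] add [ipp,vdyt] -> 5 lines: fndcj ipp vdyt zrmzu afw
Hunk 4: at line 1 remove [ipp,vdyt,zrmzu] add [fffld,yseju] -> 4 lines: fndcj fffld yseju afw
Hunk 5: at line 1 remove [fffld,yseju] add [uyet,egs] -> 4 lines: fndcj uyet egs afw
Hunk 6: at line 1 remove [uyet,egs] add [shck,hqgw] -> 4 lines: fndcj shck hqgw afw
Hunk 7: at line 1 remove [shck,hqgw] add [swulw] -> 3 lines: fndcj swulw afw

Answer: fndcj
swulw
afw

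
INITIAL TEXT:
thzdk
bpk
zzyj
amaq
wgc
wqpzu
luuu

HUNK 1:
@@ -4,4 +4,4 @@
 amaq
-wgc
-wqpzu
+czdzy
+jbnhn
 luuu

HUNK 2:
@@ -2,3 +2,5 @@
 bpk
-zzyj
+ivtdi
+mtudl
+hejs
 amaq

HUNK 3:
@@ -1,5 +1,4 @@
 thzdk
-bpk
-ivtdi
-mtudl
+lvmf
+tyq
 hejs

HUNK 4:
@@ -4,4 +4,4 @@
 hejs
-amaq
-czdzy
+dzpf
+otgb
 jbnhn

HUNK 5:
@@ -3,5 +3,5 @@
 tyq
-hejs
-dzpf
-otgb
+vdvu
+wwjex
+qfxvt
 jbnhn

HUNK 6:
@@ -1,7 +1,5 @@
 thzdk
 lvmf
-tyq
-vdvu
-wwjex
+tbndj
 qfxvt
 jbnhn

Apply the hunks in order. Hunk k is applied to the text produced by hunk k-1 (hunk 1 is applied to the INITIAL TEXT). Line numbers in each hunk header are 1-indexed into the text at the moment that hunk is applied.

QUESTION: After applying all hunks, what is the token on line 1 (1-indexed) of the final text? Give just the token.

Hunk 1: at line 4 remove [wgc,wqpzu] add [czdzy,jbnhn] -> 7 lines: thzdk bpk zzyj amaq czdzy jbnhn luuu
Hunk 2: at line 2 remove [zzyj] add [ivtdi,mtudl,hejs] -> 9 lines: thzdk bpk ivtdi mtudl hejs amaq czdzy jbnhn luuu
Hunk 3: at line 1 remove [bpk,ivtdi,mtudl] add [lvmf,tyq] -> 8 lines: thzdk lvmf tyq hejs amaq czdzy jbnhn luuu
Hunk 4: at line 4 remove [amaq,czdzy] add [dzpf,otgb] -> 8 lines: thzdk lvmf tyq hejs dzpf otgb jbnhn luuu
Hunk 5: at line 3 remove [hejs,dzpf,otgb] add [vdvu,wwjex,qfxvt] -> 8 lines: thzdk lvmf tyq vdvu wwjex qfxvt jbnhn luuu
Hunk 6: at line 1 remove [tyq,vdvu,wwjex] add [tbndj] -> 6 lines: thzdk lvmf tbndj qfxvt jbnhn luuu
Final line 1: thzdk

Answer: thzdk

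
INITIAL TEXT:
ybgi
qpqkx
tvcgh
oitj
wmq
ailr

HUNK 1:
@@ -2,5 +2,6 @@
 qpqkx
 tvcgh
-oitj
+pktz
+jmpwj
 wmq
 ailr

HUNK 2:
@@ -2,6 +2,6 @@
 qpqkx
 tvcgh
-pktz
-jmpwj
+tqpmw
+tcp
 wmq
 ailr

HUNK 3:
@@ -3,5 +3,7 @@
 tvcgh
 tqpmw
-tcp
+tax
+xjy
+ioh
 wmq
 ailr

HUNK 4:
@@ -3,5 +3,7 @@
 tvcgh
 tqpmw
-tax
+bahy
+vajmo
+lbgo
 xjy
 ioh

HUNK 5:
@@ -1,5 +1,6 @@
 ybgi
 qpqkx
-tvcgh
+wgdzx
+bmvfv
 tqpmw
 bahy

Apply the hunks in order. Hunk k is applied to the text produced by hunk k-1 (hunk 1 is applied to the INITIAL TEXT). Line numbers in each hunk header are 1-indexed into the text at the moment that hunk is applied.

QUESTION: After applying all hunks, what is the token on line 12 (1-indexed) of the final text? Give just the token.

Answer: ailr

Derivation:
Hunk 1: at line 2 remove [oitj] add [pktz,jmpwj] -> 7 lines: ybgi qpqkx tvcgh pktz jmpwj wmq ailr
Hunk 2: at line 2 remove [pktz,jmpwj] add [tqpmw,tcp] -> 7 lines: ybgi qpqkx tvcgh tqpmw tcp wmq ailr
Hunk 3: at line 3 remove [tcp] add [tax,xjy,ioh] -> 9 lines: ybgi qpqkx tvcgh tqpmw tax xjy ioh wmq ailr
Hunk 4: at line 3 remove [tax] add [bahy,vajmo,lbgo] -> 11 lines: ybgi qpqkx tvcgh tqpmw bahy vajmo lbgo xjy ioh wmq ailr
Hunk 5: at line 1 remove [tvcgh] add [wgdzx,bmvfv] -> 12 lines: ybgi qpqkx wgdzx bmvfv tqpmw bahy vajmo lbgo xjy ioh wmq ailr
Final line 12: ailr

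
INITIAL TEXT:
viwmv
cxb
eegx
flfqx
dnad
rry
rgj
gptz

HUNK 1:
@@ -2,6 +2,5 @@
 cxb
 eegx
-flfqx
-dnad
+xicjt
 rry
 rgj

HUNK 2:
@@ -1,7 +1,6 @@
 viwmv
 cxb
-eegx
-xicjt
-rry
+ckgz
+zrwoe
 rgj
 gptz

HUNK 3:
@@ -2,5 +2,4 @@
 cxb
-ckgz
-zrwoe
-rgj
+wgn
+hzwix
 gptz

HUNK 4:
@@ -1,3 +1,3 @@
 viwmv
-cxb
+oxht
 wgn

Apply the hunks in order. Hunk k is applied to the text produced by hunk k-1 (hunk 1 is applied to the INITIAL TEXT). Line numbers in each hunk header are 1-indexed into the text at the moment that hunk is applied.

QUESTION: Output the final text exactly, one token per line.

Answer: viwmv
oxht
wgn
hzwix
gptz

Derivation:
Hunk 1: at line 2 remove [flfqx,dnad] add [xicjt] -> 7 lines: viwmv cxb eegx xicjt rry rgj gptz
Hunk 2: at line 1 remove [eegx,xicjt,rry] add [ckgz,zrwoe] -> 6 lines: viwmv cxb ckgz zrwoe rgj gptz
Hunk 3: at line 2 remove [ckgz,zrwoe,rgj] add [wgn,hzwix] -> 5 lines: viwmv cxb wgn hzwix gptz
Hunk 4: at line 1 remove [cxb] add [oxht] -> 5 lines: viwmv oxht wgn hzwix gptz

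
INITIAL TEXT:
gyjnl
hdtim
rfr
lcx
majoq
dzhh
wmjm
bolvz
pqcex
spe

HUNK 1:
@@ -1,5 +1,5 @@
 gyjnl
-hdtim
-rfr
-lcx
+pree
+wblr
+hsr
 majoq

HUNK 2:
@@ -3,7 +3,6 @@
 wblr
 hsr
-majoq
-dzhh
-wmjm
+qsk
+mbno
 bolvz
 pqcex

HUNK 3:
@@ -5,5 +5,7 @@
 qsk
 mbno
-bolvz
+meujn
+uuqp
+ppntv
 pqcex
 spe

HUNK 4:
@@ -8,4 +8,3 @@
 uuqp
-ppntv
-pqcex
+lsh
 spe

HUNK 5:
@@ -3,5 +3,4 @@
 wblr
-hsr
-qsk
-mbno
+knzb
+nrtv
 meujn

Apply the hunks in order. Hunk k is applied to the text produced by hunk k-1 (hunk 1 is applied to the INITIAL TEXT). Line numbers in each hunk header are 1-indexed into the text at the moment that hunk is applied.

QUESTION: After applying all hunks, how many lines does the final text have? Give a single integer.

Hunk 1: at line 1 remove [hdtim,rfr,lcx] add [pree,wblr,hsr] -> 10 lines: gyjnl pree wblr hsr majoq dzhh wmjm bolvz pqcex spe
Hunk 2: at line 3 remove [majoq,dzhh,wmjm] add [qsk,mbno] -> 9 lines: gyjnl pree wblr hsr qsk mbno bolvz pqcex spe
Hunk 3: at line 5 remove [bolvz] add [meujn,uuqp,ppntv] -> 11 lines: gyjnl pree wblr hsr qsk mbno meujn uuqp ppntv pqcex spe
Hunk 4: at line 8 remove [ppntv,pqcex] add [lsh] -> 10 lines: gyjnl pree wblr hsr qsk mbno meujn uuqp lsh spe
Hunk 5: at line 3 remove [hsr,qsk,mbno] add [knzb,nrtv] -> 9 lines: gyjnl pree wblr knzb nrtv meujn uuqp lsh spe
Final line count: 9

Answer: 9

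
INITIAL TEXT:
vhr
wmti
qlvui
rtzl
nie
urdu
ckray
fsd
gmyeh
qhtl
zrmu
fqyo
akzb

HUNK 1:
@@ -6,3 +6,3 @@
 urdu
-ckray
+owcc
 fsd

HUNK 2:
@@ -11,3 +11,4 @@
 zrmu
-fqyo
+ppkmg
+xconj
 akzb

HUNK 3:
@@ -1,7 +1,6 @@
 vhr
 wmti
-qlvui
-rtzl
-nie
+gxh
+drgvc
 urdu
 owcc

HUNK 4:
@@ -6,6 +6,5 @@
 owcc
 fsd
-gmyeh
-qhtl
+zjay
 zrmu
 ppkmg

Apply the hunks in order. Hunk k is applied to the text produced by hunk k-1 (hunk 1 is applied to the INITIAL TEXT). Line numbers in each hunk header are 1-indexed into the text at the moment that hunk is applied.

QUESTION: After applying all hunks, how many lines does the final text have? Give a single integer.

Answer: 12

Derivation:
Hunk 1: at line 6 remove [ckray] add [owcc] -> 13 lines: vhr wmti qlvui rtzl nie urdu owcc fsd gmyeh qhtl zrmu fqyo akzb
Hunk 2: at line 11 remove [fqyo] add [ppkmg,xconj] -> 14 lines: vhr wmti qlvui rtzl nie urdu owcc fsd gmyeh qhtl zrmu ppkmg xconj akzb
Hunk 3: at line 1 remove [qlvui,rtzl,nie] add [gxh,drgvc] -> 13 lines: vhr wmti gxh drgvc urdu owcc fsd gmyeh qhtl zrmu ppkmg xconj akzb
Hunk 4: at line 6 remove [gmyeh,qhtl] add [zjay] -> 12 lines: vhr wmti gxh drgvc urdu owcc fsd zjay zrmu ppkmg xconj akzb
Final line count: 12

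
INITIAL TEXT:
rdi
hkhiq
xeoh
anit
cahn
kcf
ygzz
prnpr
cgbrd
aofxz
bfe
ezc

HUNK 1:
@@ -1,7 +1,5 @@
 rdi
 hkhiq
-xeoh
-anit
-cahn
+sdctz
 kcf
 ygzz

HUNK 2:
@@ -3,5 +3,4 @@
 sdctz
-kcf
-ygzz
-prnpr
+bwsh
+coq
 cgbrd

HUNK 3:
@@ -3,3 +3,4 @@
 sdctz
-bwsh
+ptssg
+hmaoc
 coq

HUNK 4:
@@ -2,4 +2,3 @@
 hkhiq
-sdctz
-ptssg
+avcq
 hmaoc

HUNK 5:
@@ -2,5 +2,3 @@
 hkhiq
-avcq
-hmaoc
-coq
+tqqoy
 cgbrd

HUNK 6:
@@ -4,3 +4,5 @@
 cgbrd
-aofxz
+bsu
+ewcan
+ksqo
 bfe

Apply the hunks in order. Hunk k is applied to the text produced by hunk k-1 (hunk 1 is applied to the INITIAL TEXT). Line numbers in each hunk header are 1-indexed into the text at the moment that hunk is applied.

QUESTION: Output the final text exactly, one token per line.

Hunk 1: at line 1 remove [xeoh,anit,cahn] add [sdctz] -> 10 lines: rdi hkhiq sdctz kcf ygzz prnpr cgbrd aofxz bfe ezc
Hunk 2: at line 3 remove [kcf,ygzz,prnpr] add [bwsh,coq] -> 9 lines: rdi hkhiq sdctz bwsh coq cgbrd aofxz bfe ezc
Hunk 3: at line 3 remove [bwsh] add [ptssg,hmaoc] -> 10 lines: rdi hkhiq sdctz ptssg hmaoc coq cgbrd aofxz bfe ezc
Hunk 4: at line 2 remove [sdctz,ptssg] add [avcq] -> 9 lines: rdi hkhiq avcq hmaoc coq cgbrd aofxz bfe ezc
Hunk 5: at line 2 remove [avcq,hmaoc,coq] add [tqqoy] -> 7 lines: rdi hkhiq tqqoy cgbrd aofxz bfe ezc
Hunk 6: at line 4 remove [aofxz] add [bsu,ewcan,ksqo] -> 9 lines: rdi hkhiq tqqoy cgbrd bsu ewcan ksqo bfe ezc

Answer: rdi
hkhiq
tqqoy
cgbrd
bsu
ewcan
ksqo
bfe
ezc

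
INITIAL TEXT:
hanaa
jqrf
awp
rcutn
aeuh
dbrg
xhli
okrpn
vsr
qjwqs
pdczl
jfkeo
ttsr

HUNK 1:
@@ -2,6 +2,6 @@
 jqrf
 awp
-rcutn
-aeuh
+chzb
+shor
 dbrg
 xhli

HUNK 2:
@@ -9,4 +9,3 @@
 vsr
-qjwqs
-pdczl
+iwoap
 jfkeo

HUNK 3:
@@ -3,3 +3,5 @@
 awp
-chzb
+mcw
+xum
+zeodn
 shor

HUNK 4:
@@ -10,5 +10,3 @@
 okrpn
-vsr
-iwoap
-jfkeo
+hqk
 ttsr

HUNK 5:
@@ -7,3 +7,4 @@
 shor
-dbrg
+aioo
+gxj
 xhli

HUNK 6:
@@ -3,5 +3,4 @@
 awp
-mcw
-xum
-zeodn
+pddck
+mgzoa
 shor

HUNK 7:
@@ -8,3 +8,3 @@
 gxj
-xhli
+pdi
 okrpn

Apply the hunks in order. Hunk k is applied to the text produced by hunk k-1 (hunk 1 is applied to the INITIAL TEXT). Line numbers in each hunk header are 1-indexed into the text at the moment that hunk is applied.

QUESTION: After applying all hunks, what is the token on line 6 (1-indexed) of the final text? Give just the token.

Hunk 1: at line 2 remove [rcutn,aeuh] add [chzb,shor] -> 13 lines: hanaa jqrf awp chzb shor dbrg xhli okrpn vsr qjwqs pdczl jfkeo ttsr
Hunk 2: at line 9 remove [qjwqs,pdczl] add [iwoap] -> 12 lines: hanaa jqrf awp chzb shor dbrg xhli okrpn vsr iwoap jfkeo ttsr
Hunk 3: at line 3 remove [chzb] add [mcw,xum,zeodn] -> 14 lines: hanaa jqrf awp mcw xum zeodn shor dbrg xhli okrpn vsr iwoap jfkeo ttsr
Hunk 4: at line 10 remove [vsr,iwoap,jfkeo] add [hqk] -> 12 lines: hanaa jqrf awp mcw xum zeodn shor dbrg xhli okrpn hqk ttsr
Hunk 5: at line 7 remove [dbrg] add [aioo,gxj] -> 13 lines: hanaa jqrf awp mcw xum zeodn shor aioo gxj xhli okrpn hqk ttsr
Hunk 6: at line 3 remove [mcw,xum,zeodn] add [pddck,mgzoa] -> 12 lines: hanaa jqrf awp pddck mgzoa shor aioo gxj xhli okrpn hqk ttsr
Hunk 7: at line 8 remove [xhli] add [pdi] -> 12 lines: hanaa jqrf awp pddck mgzoa shor aioo gxj pdi okrpn hqk ttsr
Final line 6: shor

Answer: shor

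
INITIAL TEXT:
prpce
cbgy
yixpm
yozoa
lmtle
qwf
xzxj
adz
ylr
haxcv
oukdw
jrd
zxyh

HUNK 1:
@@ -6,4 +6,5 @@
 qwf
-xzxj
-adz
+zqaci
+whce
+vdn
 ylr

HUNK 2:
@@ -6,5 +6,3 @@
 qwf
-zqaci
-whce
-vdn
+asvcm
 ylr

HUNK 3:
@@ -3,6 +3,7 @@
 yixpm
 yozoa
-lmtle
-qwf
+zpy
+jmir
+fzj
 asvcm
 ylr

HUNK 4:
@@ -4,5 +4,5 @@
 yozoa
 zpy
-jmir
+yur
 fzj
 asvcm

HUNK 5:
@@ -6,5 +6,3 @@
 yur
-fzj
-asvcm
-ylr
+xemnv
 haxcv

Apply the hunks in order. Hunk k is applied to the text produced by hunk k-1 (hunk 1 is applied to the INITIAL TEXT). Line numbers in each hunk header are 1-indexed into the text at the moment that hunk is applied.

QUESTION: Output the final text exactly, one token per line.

Hunk 1: at line 6 remove [xzxj,adz] add [zqaci,whce,vdn] -> 14 lines: prpce cbgy yixpm yozoa lmtle qwf zqaci whce vdn ylr haxcv oukdw jrd zxyh
Hunk 2: at line 6 remove [zqaci,whce,vdn] add [asvcm] -> 12 lines: prpce cbgy yixpm yozoa lmtle qwf asvcm ylr haxcv oukdw jrd zxyh
Hunk 3: at line 3 remove [lmtle,qwf] add [zpy,jmir,fzj] -> 13 lines: prpce cbgy yixpm yozoa zpy jmir fzj asvcm ylr haxcv oukdw jrd zxyh
Hunk 4: at line 4 remove [jmir] add [yur] -> 13 lines: prpce cbgy yixpm yozoa zpy yur fzj asvcm ylr haxcv oukdw jrd zxyh
Hunk 5: at line 6 remove [fzj,asvcm,ylr] add [xemnv] -> 11 lines: prpce cbgy yixpm yozoa zpy yur xemnv haxcv oukdw jrd zxyh

Answer: prpce
cbgy
yixpm
yozoa
zpy
yur
xemnv
haxcv
oukdw
jrd
zxyh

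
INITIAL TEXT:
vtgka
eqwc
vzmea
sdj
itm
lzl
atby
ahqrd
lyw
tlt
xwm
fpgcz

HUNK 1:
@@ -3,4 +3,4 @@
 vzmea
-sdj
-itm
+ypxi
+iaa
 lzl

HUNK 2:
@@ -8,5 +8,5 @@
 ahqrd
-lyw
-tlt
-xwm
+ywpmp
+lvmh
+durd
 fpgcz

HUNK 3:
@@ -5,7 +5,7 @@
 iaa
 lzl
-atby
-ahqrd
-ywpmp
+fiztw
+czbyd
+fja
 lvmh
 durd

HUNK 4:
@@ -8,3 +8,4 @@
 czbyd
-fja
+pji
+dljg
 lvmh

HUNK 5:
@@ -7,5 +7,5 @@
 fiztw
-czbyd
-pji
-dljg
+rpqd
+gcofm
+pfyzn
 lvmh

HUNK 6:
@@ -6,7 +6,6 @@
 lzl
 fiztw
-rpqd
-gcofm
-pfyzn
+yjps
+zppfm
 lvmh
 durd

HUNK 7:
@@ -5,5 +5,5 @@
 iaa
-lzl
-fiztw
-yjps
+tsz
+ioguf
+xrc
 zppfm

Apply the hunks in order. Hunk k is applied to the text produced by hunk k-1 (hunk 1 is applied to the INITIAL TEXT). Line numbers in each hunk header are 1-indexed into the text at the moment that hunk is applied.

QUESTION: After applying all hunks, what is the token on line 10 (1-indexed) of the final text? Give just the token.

Answer: lvmh

Derivation:
Hunk 1: at line 3 remove [sdj,itm] add [ypxi,iaa] -> 12 lines: vtgka eqwc vzmea ypxi iaa lzl atby ahqrd lyw tlt xwm fpgcz
Hunk 2: at line 8 remove [lyw,tlt,xwm] add [ywpmp,lvmh,durd] -> 12 lines: vtgka eqwc vzmea ypxi iaa lzl atby ahqrd ywpmp lvmh durd fpgcz
Hunk 3: at line 5 remove [atby,ahqrd,ywpmp] add [fiztw,czbyd,fja] -> 12 lines: vtgka eqwc vzmea ypxi iaa lzl fiztw czbyd fja lvmh durd fpgcz
Hunk 4: at line 8 remove [fja] add [pji,dljg] -> 13 lines: vtgka eqwc vzmea ypxi iaa lzl fiztw czbyd pji dljg lvmh durd fpgcz
Hunk 5: at line 7 remove [czbyd,pji,dljg] add [rpqd,gcofm,pfyzn] -> 13 lines: vtgka eqwc vzmea ypxi iaa lzl fiztw rpqd gcofm pfyzn lvmh durd fpgcz
Hunk 6: at line 6 remove [rpqd,gcofm,pfyzn] add [yjps,zppfm] -> 12 lines: vtgka eqwc vzmea ypxi iaa lzl fiztw yjps zppfm lvmh durd fpgcz
Hunk 7: at line 5 remove [lzl,fiztw,yjps] add [tsz,ioguf,xrc] -> 12 lines: vtgka eqwc vzmea ypxi iaa tsz ioguf xrc zppfm lvmh durd fpgcz
Final line 10: lvmh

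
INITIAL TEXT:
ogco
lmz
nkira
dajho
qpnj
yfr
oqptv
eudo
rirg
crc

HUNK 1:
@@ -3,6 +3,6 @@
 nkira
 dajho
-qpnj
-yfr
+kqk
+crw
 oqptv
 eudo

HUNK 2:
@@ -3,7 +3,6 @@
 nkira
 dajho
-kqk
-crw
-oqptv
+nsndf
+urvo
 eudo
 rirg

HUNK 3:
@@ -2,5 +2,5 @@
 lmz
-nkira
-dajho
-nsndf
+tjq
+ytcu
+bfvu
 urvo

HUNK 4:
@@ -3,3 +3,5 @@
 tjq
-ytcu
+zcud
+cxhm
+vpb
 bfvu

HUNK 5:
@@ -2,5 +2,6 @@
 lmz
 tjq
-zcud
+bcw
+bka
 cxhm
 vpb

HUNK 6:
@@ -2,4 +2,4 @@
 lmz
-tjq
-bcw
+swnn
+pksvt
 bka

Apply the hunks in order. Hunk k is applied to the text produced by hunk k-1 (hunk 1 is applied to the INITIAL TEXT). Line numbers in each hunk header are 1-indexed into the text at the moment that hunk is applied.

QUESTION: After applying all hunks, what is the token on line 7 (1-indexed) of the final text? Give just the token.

Hunk 1: at line 3 remove [qpnj,yfr] add [kqk,crw] -> 10 lines: ogco lmz nkira dajho kqk crw oqptv eudo rirg crc
Hunk 2: at line 3 remove [kqk,crw,oqptv] add [nsndf,urvo] -> 9 lines: ogco lmz nkira dajho nsndf urvo eudo rirg crc
Hunk 3: at line 2 remove [nkira,dajho,nsndf] add [tjq,ytcu,bfvu] -> 9 lines: ogco lmz tjq ytcu bfvu urvo eudo rirg crc
Hunk 4: at line 3 remove [ytcu] add [zcud,cxhm,vpb] -> 11 lines: ogco lmz tjq zcud cxhm vpb bfvu urvo eudo rirg crc
Hunk 5: at line 2 remove [zcud] add [bcw,bka] -> 12 lines: ogco lmz tjq bcw bka cxhm vpb bfvu urvo eudo rirg crc
Hunk 6: at line 2 remove [tjq,bcw] add [swnn,pksvt] -> 12 lines: ogco lmz swnn pksvt bka cxhm vpb bfvu urvo eudo rirg crc
Final line 7: vpb

Answer: vpb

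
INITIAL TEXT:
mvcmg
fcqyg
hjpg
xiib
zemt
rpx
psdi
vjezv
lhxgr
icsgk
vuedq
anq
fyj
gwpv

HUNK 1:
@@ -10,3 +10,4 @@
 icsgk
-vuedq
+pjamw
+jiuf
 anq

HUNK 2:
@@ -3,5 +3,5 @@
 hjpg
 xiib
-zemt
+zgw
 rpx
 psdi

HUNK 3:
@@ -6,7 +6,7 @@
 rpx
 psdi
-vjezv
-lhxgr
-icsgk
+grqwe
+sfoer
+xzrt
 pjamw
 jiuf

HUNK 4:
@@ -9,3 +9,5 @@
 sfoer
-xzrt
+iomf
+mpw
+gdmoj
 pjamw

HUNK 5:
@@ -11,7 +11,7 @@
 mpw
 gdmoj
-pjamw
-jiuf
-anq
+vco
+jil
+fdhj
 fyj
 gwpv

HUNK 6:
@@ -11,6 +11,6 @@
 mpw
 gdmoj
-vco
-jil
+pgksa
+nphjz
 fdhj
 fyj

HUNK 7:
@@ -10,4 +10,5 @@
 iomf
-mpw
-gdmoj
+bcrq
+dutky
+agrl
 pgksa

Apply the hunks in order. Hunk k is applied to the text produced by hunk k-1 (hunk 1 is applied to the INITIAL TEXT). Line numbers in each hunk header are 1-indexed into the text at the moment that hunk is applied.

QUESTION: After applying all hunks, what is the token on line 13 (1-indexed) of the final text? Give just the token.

Hunk 1: at line 10 remove [vuedq] add [pjamw,jiuf] -> 15 lines: mvcmg fcqyg hjpg xiib zemt rpx psdi vjezv lhxgr icsgk pjamw jiuf anq fyj gwpv
Hunk 2: at line 3 remove [zemt] add [zgw] -> 15 lines: mvcmg fcqyg hjpg xiib zgw rpx psdi vjezv lhxgr icsgk pjamw jiuf anq fyj gwpv
Hunk 3: at line 6 remove [vjezv,lhxgr,icsgk] add [grqwe,sfoer,xzrt] -> 15 lines: mvcmg fcqyg hjpg xiib zgw rpx psdi grqwe sfoer xzrt pjamw jiuf anq fyj gwpv
Hunk 4: at line 9 remove [xzrt] add [iomf,mpw,gdmoj] -> 17 lines: mvcmg fcqyg hjpg xiib zgw rpx psdi grqwe sfoer iomf mpw gdmoj pjamw jiuf anq fyj gwpv
Hunk 5: at line 11 remove [pjamw,jiuf,anq] add [vco,jil,fdhj] -> 17 lines: mvcmg fcqyg hjpg xiib zgw rpx psdi grqwe sfoer iomf mpw gdmoj vco jil fdhj fyj gwpv
Hunk 6: at line 11 remove [vco,jil] add [pgksa,nphjz] -> 17 lines: mvcmg fcqyg hjpg xiib zgw rpx psdi grqwe sfoer iomf mpw gdmoj pgksa nphjz fdhj fyj gwpv
Hunk 7: at line 10 remove [mpw,gdmoj] add [bcrq,dutky,agrl] -> 18 lines: mvcmg fcqyg hjpg xiib zgw rpx psdi grqwe sfoer iomf bcrq dutky agrl pgksa nphjz fdhj fyj gwpv
Final line 13: agrl

Answer: agrl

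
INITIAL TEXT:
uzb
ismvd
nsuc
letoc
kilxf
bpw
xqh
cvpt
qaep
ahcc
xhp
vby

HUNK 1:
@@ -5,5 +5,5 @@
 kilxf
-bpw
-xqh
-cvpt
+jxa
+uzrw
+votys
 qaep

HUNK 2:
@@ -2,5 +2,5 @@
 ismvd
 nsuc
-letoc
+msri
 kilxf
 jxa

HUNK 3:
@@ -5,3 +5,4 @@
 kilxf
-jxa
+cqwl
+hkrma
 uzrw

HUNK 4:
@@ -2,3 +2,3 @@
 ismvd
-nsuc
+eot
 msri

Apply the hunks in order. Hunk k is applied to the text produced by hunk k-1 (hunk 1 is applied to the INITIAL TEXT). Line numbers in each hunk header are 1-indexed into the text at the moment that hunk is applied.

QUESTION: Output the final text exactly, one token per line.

Answer: uzb
ismvd
eot
msri
kilxf
cqwl
hkrma
uzrw
votys
qaep
ahcc
xhp
vby

Derivation:
Hunk 1: at line 5 remove [bpw,xqh,cvpt] add [jxa,uzrw,votys] -> 12 lines: uzb ismvd nsuc letoc kilxf jxa uzrw votys qaep ahcc xhp vby
Hunk 2: at line 2 remove [letoc] add [msri] -> 12 lines: uzb ismvd nsuc msri kilxf jxa uzrw votys qaep ahcc xhp vby
Hunk 3: at line 5 remove [jxa] add [cqwl,hkrma] -> 13 lines: uzb ismvd nsuc msri kilxf cqwl hkrma uzrw votys qaep ahcc xhp vby
Hunk 4: at line 2 remove [nsuc] add [eot] -> 13 lines: uzb ismvd eot msri kilxf cqwl hkrma uzrw votys qaep ahcc xhp vby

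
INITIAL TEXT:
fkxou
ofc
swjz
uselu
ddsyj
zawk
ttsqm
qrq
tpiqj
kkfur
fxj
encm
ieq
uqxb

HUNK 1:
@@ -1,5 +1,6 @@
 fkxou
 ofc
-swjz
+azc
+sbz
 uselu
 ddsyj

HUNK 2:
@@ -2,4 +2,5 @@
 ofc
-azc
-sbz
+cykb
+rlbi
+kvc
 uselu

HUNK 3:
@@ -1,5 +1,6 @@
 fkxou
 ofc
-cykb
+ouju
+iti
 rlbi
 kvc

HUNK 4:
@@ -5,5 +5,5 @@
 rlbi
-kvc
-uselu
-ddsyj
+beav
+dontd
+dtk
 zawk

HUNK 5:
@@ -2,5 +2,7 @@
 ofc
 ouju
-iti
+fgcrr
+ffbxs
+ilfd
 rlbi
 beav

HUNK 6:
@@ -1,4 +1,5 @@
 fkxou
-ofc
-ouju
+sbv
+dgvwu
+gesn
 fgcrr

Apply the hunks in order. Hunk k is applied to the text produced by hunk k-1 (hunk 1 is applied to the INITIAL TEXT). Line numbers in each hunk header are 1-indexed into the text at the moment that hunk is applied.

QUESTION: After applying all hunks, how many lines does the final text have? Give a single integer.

Hunk 1: at line 1 remove [swjz] add [azc,sbz] -> 15 lines: fkxou ofc azc sbz uselu ddsyj zawk ttsqm qrq tpiqj kkfur fxj encm ieq uqxb
Hunk 2: at line 2 remove [azc,sbz] add [cykb,rlbi,kvc] -> 16 lines: fkxou ofc cykb rlbi kvc uselu ddsyj zawk ttsqm qrq tpiqj kkfur fxj encm ieq uqxb
Hunk 3: at line 1 remove [cykb] add [ouju,iti] -> 17 lines: fkxou ofc ouju iti rlbi kvc uselu ddsyj zawk ttsqm qrq tpiqj kkfur fxj encm ieq uqxb
Hunk 4: at line 5 remove [kvc,uselu,ddsyj] add [beav,dontd,dtk] -> 17 lines: fkxou ofc ouju iti rlbi beav dontd dtk zawk ttsqm qrq tpiqj kkfur fxj encm ieq uqxb
Hunk 5: at line 2 remove [iti] add [fgcrr,ffbxs,ilfd] -> 19 lines: fkxou ofc ouju fgcrr ffbxs ilfd rlbi beav dontd dtk zawk ttsqm qrq tpiqj kkfur fxj encm ieq uqxb
Hunk 6: at line 1 remove [ofc,ouju] add [sbv,dgvwu,gesn] -> 20 lines: fkxou sbv dgvwu gesn fgcrr ffbxs ilfd rlbi beav dontd dtk zawk ttsqm qrq tpiqj kkfur fxj encm ieq uqxb
Final line count: 20

Answer: 20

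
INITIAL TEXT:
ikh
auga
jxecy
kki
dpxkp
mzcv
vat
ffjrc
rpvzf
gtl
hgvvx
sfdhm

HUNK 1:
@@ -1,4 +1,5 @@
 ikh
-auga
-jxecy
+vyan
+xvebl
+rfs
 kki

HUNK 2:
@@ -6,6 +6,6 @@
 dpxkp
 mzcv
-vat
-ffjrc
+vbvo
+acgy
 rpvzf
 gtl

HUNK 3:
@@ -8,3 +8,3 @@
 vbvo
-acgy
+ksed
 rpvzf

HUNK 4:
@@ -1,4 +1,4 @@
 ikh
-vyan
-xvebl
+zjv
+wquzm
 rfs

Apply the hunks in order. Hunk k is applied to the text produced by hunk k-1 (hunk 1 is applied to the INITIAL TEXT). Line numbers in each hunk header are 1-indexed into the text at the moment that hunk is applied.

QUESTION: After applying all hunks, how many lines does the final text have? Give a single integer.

Hunk 1: at line 1 remove [auga,jxecy] add [vyan,xvebl,rfs] -> 13 lines: ikh vyan xvebl rfs kki dpxkp mzcv vat ffjrc rpvzf gtl hgvvx sfdhm
Hunk 2: at line 6 remove [vat,ffjrc] add [vbvo,acgy] -> 13 lines: ikh vyan xvebl rfs kki dpxkp mzcv vbvo acgy rpvzf gtl hgvvx sfdhm
Hunk 3: at line 8 remove [acgy] add [ksed] -> 13 lines: ikh vyan xvebl rfs kki dpxkp mzcv vbvo ksed rpvzf gtl hgvvx sfdhm
Hunk 4: at line 1 remove [vyan,xvebl] add [zjv,wquzm] -> 13 lines: ikh zjv wquzm rfs kki dpxkp mzcv vbvo ksed rpvzf gtl hgvvx sfdhm
Final line count: 13

Answer: 13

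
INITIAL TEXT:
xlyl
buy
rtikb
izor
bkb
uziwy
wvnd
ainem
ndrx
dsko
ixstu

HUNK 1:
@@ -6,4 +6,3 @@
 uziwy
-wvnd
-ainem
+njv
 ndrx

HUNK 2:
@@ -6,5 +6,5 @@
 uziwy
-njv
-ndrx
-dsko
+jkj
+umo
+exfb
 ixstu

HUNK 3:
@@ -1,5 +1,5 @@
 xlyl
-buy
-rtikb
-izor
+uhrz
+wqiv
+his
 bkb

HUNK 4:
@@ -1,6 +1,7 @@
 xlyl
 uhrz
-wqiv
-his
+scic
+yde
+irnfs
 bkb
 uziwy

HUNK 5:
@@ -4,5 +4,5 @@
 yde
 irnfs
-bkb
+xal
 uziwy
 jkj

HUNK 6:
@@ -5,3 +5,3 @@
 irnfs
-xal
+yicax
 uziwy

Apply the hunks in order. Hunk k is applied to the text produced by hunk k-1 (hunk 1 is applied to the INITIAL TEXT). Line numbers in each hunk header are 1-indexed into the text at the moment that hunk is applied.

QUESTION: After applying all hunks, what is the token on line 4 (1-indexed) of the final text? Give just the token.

Hunk 1: at line 6 remove [wvnd,ainem] add [njv] -> 10 lines: xlyl buy rtikb izor bkb uziwy njv ndrx dsko ixstu
Hunk 2: at line 6 remove [njv,ndrx,dsko] add [jkj,umo,exfb] -> 10 lines: xlyl buy rtikb izor bkb uziwy jkj umo exfb ixstu
Hunk 3: at line 1 remove [buy,rtikb,izor] add [uhrz,wqiv,his] -> 10 lines: xlyl uhrz wqiv his bkb uziwy jkj umo exfb ixstu
Hunk 4: at line 1 remove [wqiv,his] add [scic,yde,irnfs] -> 11 lines: xlyl uhrz scic yde irnfs bkb uziwy jkj umo exfb ixstu
Hunk 5: at line 4 remove [bkb] add [xal] -> 11 lines: xlyl uhrz scic yde irnfs xal uziwy jkj umo exfb ixstu
Hunk 6: at line 5 remove [xal] add [yicax] -> 11 lines: xlyl uhrz scic yde irnfs yicax uziwy jkj umo exfb ixstu
Final line 4: yde

Answer: yde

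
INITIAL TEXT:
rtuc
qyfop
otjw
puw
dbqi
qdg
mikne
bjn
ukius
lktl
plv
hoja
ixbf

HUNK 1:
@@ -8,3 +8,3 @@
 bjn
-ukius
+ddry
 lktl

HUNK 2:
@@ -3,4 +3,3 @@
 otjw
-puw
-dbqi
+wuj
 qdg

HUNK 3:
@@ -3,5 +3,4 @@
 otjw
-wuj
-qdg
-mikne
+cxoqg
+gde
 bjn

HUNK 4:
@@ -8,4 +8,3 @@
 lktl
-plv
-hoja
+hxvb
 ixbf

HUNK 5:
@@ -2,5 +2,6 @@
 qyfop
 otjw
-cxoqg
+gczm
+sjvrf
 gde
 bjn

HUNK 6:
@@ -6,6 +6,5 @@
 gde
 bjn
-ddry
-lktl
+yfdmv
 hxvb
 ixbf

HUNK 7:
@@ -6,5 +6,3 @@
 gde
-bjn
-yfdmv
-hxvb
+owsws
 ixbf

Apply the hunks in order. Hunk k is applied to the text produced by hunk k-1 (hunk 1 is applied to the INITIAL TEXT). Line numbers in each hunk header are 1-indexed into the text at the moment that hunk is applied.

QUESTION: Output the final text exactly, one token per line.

Hunk 1: at line 8 remove [ukius] add [ddry] -> 13 lines: rtuc qyfop otjw puw dbqi qdg mikne bjn ddry lktl plv hoja ixbf
Hunk 2: at line 3 remove [puw,dbqi] add [wuj] -> 12 lines: rtuc qyfop otjw wuj qdg mikne bjn ddry lktl plv hoja ixbf
Hunk 3: at line 3 remove [wuj,qdg,mikne] add [cxoqg,gde] -> 11 lines: rtuc qyfop otjw cxoqg gde bjn ddry lktl plv hoja ixbf
Hunk 4: at line 8 remove [plv,hoja] add [hxvb] -> 10 lines: rtuc qyfop otjw cxoqg gde bjn ddry lktl hxvb ixbf
Hunk 5: at line 2 remove [cxoqg] add [gczm,sjvrf] -> 11 lines: rtuc qyfop otjw gczm sjvrf gde bjn ddry lktl hxvb ixbf
Hunk 6: at line 6 remove [ddry,lktl] add [yfdmv] -> 10 lines: rtuc qyfop otjw gczm sjvrf gde bjn yfdmv hxvb ixbf
Hunk 7: at line 6 remove [bjn,yfdmv,hxvb] add [owsws] -> 8 lines: rtuc qyfop otjw gczm sjvrf gde owsws ixbf

Answer: rtuc
qyfop
otjw
gczm
sjvrf
gde
owsws
ixbf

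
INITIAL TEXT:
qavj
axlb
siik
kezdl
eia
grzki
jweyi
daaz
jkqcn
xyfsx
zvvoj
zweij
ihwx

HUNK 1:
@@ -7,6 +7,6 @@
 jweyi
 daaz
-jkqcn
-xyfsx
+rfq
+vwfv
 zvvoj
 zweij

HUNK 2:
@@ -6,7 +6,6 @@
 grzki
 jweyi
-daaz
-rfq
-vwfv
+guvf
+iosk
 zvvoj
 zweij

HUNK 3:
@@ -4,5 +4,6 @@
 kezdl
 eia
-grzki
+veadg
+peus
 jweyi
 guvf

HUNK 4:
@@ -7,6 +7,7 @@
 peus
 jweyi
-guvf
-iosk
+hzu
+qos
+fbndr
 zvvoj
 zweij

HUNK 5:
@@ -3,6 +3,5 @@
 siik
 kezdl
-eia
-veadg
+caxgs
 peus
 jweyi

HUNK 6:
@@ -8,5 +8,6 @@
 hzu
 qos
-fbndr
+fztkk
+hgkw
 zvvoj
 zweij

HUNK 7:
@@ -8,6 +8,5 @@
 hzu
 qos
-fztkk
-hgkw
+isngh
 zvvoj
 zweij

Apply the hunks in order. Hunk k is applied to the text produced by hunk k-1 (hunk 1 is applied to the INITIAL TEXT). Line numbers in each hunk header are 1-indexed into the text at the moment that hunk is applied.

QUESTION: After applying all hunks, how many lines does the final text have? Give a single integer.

Hunk 1: at line 7 remove [jkqcn,xyfsx] add [rfq,vwfv] -> 13 lines: qavj axlb siik kezdl eia grzki jweyi daaz rfq vwfv zvvoj zweij ihwx
Hunk 2: at line 6 remove [daaz,rfq,vwfv] add [guvf,iosk] -> 12 lines: qavj axlb siik kezdl eia grzki jweyi guvf iosk zvvoj zweij ihwx
Hunk 3: at line 4 remove [grzki] add [veadg,peus] -> 13 lines: qavj axlb siik kezdl eia veadg peus jweyi guvf iosk zvvoj zweij ihwx
Hunk 4: at line 7 remove [guvf,iosk] add [hzu,qos,fbndr] -> 14 lines: qavj axlb siik kezdl eia veadg peus jweyi hzu qos fbndr zvvoj zweij ihwx
Hunk 5: at line 3 remove [eia,veadg] add [caxgs] -> 13 lines: qavj axlb siik kezdl caxgs peus jweyi hzu qos fbndr zvvoj zweij ihwx
Hunk 6: at line 8 remove [fbndr] add [fztkk,hgkw] -> 14 lines: qavj axlb siik kezdl caxgs peus jweyi hzu qos fztkk hgkw zvvoj zweij ihwx
Hunk 7: at line 8 remove [fztkk,hgkw] add [isngh] -> 13 lines: qavj axlb siik kezdl caxgs peus jweyi hzu qos isngh zvvoj zweij ihwx
Final line count: 13

Answer: 13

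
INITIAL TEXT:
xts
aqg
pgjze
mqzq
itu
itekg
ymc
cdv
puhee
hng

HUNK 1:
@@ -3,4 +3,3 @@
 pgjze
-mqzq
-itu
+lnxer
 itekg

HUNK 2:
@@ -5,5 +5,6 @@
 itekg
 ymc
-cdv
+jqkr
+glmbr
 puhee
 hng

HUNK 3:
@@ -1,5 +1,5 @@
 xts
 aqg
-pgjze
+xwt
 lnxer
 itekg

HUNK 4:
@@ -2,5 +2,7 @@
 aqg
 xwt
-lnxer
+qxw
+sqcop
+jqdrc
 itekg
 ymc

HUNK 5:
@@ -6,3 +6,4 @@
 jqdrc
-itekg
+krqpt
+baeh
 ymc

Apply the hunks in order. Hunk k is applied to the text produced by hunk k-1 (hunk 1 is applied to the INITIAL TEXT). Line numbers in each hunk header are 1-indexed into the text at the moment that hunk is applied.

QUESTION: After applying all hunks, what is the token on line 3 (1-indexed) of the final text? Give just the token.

Hunk 1: at line 3 remove [mqzq,itu] add [lnxer] -> 9 lines: xts aqg pgjze lnxer itekg ymc cdv puhee hng
Hunk 2: at line 5 remove [cdv] add [jqkr,glmbr] -> 10 lines: xts aqg pgjze lnxer itekg ymc jqkr glmbr puhee hng
Hunk 3: at line 1 remove [pgjze] add [xwt] -> 10 lines: xts aqg xwt lnxer itekg ymc jqkr glmbr puhee hng
Hunk 4: at line 2 remove [lnxer] add [qxw,sqcop,jqdrc] -> 12 lines: xts aqg xwt qxw sqcop jqdrc itekg ymc jqkr glmbr puhee hng
Hunk 5: at line 6 remove [itekg] add [krqpt,baeh] -> 13 lines: xts aqg xwt qxw sqcop jqdrc krqpt baeh ymc jqkr glmbr puhee hng
Final line 3: xwt

Answer: xwt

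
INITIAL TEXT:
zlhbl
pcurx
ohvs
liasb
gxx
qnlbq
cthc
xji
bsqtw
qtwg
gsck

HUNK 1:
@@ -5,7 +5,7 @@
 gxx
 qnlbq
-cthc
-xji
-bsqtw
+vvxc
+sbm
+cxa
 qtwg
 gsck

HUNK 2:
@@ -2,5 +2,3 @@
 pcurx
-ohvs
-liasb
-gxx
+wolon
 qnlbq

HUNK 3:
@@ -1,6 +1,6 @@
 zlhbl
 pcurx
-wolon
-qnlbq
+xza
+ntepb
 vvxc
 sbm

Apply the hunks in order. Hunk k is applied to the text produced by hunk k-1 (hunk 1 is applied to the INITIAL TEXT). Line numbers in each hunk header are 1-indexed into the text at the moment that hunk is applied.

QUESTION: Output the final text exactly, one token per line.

Hunk 1: at line 5 remove [cthc,xji,bsqtw] add [vvxc,sbm,cxa] -> 11 lines: zlhbl pcurx ohvs liasb gxx qnlbq vvxc sbm cxa qtwg gsck
Hunk 2: at line 2 remove [ohvs,liasb,gxx] add [wolon] -> 9 lines: zlhbl pcurx wolon qnlbq vvxc sbm cxa qtwg gsck
Hunk 3: at line 1 remove [wolon,qnlbq] add [xza,ntepb] -> 9 lines: zlhbl pcurx xza ntepb vvxc sbm cxa qtwg gsck

Answer: zlhbl
pcurx
xza
ntepb
vvxc
sbm
cxa
qtwg
gsck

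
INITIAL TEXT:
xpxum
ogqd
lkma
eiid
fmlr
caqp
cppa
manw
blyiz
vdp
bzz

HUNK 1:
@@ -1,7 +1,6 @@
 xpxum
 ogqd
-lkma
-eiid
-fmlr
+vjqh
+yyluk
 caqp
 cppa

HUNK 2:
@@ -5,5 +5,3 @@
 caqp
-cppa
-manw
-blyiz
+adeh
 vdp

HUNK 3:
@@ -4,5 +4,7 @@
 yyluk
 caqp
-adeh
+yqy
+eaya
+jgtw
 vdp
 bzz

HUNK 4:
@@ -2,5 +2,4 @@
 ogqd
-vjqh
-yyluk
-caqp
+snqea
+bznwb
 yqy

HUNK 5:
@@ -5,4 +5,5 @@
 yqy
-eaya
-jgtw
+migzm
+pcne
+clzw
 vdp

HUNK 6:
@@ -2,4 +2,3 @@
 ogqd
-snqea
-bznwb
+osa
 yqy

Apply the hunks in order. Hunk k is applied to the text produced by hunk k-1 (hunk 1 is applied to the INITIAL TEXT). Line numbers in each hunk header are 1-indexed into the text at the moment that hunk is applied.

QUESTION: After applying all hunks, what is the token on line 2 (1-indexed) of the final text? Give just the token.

Hunk 1: at line 1 remove [lkma,eiid,fmlr] add [vjqh,yyluk] -> 10 lines: xpxum ogqd vjqh yyluk caqp cppa manw blyiz vdp bzz
Hunk 2: at line 5 remove [cppa,manw,blyiz] add [adeh] -> 8 lines: xpxum ogqd vjqh yyluk caqp adeh vdp bzz
Hunk 3: at line 4 remove [adeh] add [yqy,eaya,jgtw] -> 10 lines: xpxum ogqd vjqh yyluk caqp yqy eaya jgtw vdp bzz
Hunk 4: at line 2 remove [vjqh,yyluk,caqp] add [snqea,bznwb] -> 9 lines: xpxum ogqd snqea bznwb yqy eaya jgtw vdp bzz
Hunk 5: at line 5 remove [eaya,jgtw] add [migzm,pcne,clzw] -> 10 lines: xpxum ogqd snqea bznwb yqy migzm pcne clzw vdp bzz
Hunk 6: at line 2 remove [snqea,bznwb] add [osa] -> 9 lines: xpxum ogqd osa yqy migzm pcne clzw vdp bzz
Final line 2: ogqd

Answer: ogqd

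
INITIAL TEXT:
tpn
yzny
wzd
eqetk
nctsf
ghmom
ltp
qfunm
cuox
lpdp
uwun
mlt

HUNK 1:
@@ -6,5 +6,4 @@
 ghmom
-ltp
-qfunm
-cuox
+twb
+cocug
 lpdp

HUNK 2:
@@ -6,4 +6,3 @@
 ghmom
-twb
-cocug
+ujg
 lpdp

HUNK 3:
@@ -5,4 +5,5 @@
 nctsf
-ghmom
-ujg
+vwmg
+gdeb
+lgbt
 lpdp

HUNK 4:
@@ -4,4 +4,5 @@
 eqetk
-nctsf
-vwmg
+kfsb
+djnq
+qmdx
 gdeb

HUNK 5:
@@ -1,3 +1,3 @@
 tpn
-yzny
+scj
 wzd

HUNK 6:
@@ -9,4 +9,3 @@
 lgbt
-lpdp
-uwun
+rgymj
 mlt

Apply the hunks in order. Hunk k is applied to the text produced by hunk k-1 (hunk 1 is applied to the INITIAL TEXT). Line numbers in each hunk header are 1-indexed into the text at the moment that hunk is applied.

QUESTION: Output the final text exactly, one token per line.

Hunk 1: at line 6 remove [ltp,qfunm,cuox] add [twb,cocug] -> 11 lines: tpn yzny wzd eqetk nctsf ghmom twb cocug lpdp uwun mlt
Hunk 2: at line 6 remove [twb,cocug] add [ujg] -> 10 lines: tpn yzny wzd eqetk nctsf ghmom ujg lpdp uwun mlt
Hunk 3: at line 5 remove [ghmom,ujg] add [vwmg,gdeb,lgbt] -> 11 lines: tpn yzny wzd eqetk nctsf vwmg gdeb lgbt lpdp uwun mlt
Hunk 4: at line 4 remove [nctsf,vwmg] add [kfsb,djnq,qmdx] -> 12 lines: tpn yzny wzd eqetk kfsb djnq qmdx gdeb lgbt lpdp uwun mlt
Hunk 5: at line 1 remove [yzny] add [scj] -> 12 lines: tpn scj wzd eqetk kfsb djnq qmdx gdeb lgbt lpdp uwun mlt
Hunk 6: at line 9 remove [lpdp,uwun] add [rgymj] -> 11 lines: tpn scj wzd eqetk kfsb djnq qmdx gdeb lgbt rgymj mlt

Answer: tpn
scj
wzd
eqetk
kfsb
djnq
qmdx
gdeb
lgbt
rgymj
mlt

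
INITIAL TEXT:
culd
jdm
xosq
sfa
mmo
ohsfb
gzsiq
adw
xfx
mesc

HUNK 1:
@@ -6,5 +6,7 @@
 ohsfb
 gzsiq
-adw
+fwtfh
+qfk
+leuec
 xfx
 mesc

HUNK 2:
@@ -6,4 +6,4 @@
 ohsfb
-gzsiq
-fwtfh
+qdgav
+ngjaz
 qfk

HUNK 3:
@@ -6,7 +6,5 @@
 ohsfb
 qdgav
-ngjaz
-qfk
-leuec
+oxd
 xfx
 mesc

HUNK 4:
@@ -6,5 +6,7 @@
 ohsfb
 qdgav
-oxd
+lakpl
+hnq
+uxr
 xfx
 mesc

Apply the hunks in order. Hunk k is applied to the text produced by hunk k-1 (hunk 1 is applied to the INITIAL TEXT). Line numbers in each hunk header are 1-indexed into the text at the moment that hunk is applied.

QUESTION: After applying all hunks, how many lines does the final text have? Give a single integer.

Answer: 12

Derivation:
Hunk 1: at line 6 remove [adw] add [fwtfh,qfk,leuec] -> 12 lines: culd jdm xosq sfa mmo ohsfb gzsiq fwtfh qfk leuec xfx mesc
Hunk 2: at line 6 remove [gzsiq,fwtfh] add [qdgav,ngjaz] -> 12 lines: culd jdm xosq sfa mmo ohsfb qdgav ngjaz qfk leuec xfx mesc
Hunk 3: at line 6 remove [ngjaz,qfk,leuec] add [oxd] -> 10 lines: culd jdm xosq sfa mmo ohsfb qdgav oxd xfx mesc
Hunk 4: at line 6 remove [oxd] add [lakpl,hnq,uxr] -> 12 lines: culd jdm xosq sfa mmo ohsfb qdgav lakpl hnq uxr xfx mesc
Final line count: 12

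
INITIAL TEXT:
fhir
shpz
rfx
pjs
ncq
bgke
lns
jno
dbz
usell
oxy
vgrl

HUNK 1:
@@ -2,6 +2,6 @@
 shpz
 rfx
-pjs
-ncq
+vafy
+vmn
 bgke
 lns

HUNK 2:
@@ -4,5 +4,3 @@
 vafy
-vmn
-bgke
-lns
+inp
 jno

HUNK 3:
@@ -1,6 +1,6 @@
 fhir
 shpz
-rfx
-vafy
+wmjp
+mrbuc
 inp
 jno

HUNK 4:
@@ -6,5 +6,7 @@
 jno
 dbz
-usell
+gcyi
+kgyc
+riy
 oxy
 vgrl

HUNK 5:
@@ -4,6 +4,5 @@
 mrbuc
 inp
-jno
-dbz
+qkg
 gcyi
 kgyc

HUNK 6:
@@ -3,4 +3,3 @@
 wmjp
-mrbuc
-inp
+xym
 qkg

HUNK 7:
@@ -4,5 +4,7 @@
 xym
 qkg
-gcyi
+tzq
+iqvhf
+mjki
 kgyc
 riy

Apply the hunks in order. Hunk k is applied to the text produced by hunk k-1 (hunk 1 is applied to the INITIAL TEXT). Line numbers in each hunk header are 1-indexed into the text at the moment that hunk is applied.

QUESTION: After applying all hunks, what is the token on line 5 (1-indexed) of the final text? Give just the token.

Answer: qkg

Derivation:
Hunk 1: at line 2 remove [pjs,ncq] add [vafy,vmn] -> 12 lines: fhir shpz rfx vafy vmn bgke lns jno dbz usell oxy vgrl
Hunk 2: at line 4 remove [vmn,bgke,lns] add [inp] -> 10 lines: fhir shpz rfx vafy inp jno dbz usell oxy vgrl
Hunk 3: at line 1 remove [rfx,vafy] add [wmjp,mrbuc] -> 10 lines: fhir shpz wmjp mrbuc inp jno dbz usell oxy vgrl
Hunk 4: at line 6 remove [usell] add [gcyi,kgyc,riy] -> 12 lines: fhir shpz wmjp mrbuc inp jno dbz gcyi kgyc riy oxy vgrl
Hunk 5: at line 4 remove [jno,dbz] add [qkg] -> 11 lines: fhir shpz wmjp mrbuc inp qkg gcyi kgyc riy oxy vgrl
Hunk 6: at line 3 remove [mrbuc,inp] add [xym] -> 10 lines: fhir shpz wmjp xym qkg gcyi kgyc riy oxy vgrl
Hunk 7: at line 4 remove [gcyi] add [tzq,iqvhf,mjki] -> 12 lines: fhir shpz wmjp xym qkg tzq iqvhf mjki kgyc riy oxy vgrl
Final line 5: qkg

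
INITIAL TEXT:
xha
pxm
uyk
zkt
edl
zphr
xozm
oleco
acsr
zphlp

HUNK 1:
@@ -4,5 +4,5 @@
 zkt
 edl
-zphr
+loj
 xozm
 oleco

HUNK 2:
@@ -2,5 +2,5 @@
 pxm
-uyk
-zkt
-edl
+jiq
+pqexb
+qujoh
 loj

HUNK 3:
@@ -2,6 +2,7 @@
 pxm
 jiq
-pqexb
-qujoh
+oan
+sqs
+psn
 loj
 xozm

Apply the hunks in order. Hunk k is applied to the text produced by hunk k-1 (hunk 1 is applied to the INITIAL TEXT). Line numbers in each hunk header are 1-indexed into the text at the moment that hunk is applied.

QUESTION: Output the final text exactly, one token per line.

Answer: xha
pxm
jiq
oan
sqs
psn
loj
xozm
oleco
acsr
zphlp

Derivation:
Hunk 1: at line 4 remove [zphr] add [loj] -> 10 lines: xha pxm uyk zkt edl loj xozm oleco acsr zphlp
Hunk 2: at line 2 remove [uyk,zkt,edl] add [jiq,pqexb,qujoh] -> 10 lines: xha pxm jiq pqexb qujoh loj xozm oleco acsr zphlp
Hunk 3: at line 2 remove [pqexb,qujoh] add [oan,sqs,psn] -> 11 lines: xha pxm jiq oan sqs psn loj xozm oleco acsr zphlp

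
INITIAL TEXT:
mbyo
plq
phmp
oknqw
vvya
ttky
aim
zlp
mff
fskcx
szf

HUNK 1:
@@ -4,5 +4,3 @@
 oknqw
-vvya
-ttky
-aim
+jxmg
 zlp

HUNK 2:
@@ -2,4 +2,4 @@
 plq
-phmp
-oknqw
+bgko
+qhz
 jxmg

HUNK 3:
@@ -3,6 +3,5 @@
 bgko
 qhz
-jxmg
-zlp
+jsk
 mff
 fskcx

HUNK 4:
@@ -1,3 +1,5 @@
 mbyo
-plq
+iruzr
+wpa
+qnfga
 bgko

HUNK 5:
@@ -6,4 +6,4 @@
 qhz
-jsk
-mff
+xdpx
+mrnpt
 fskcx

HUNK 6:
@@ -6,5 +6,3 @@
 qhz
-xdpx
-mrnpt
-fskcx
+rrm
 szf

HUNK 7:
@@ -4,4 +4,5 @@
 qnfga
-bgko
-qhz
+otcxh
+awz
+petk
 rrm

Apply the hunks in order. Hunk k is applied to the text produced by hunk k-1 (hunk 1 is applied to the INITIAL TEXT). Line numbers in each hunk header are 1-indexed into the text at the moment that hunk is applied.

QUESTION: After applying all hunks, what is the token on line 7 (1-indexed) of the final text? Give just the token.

Answer: petk

Derivation:
Hunk 1: at line 4 remove [vvya,ttky,aim] add [jxmg] -> 9 lines: mbyo plq phmp oknqw jxmg zlp mff fskcx szf
Hunk 2: at line 2 remove [phmp,oknqw] add [bgko,qhz] -> 9 lines: mbyo plq bgko qhz jxmg zlp mff fskcx szf
Hunk 3: at line 3 remove [jxmg,zlp] add [jsk] -> 8 lines: mbyo plq bgko qhz jsk mff fskcx szf
Hunk 4: at line 1 remove [plq] add [iruzr,wpa,qnfga] -> 10 lines: mbyo iruzr wpa qnfga bgko qhz jsk mff fskcx szf
Hunk 5: at line 6 remove [jsk,mff] add [xdpx,mrnpt] -> 10 lines: mbyo iruzr wpa qnfga bgko qhz xdpx mrnpt fskcx szf
Hunk 6: at line 6 remove [xdpx,mrnpt,fskcx] add [rrm] -> 8 lines: mbyo iruzr wpa qnfga bgko qhz rrm szf
Hunk 7: at line 4 remove [bgko,qhz] add [otcxh,awz,petk] -> 9 lines: mbyo iruzr wpa qnfga otcxh awz petk rrm szf
Final line 7: petk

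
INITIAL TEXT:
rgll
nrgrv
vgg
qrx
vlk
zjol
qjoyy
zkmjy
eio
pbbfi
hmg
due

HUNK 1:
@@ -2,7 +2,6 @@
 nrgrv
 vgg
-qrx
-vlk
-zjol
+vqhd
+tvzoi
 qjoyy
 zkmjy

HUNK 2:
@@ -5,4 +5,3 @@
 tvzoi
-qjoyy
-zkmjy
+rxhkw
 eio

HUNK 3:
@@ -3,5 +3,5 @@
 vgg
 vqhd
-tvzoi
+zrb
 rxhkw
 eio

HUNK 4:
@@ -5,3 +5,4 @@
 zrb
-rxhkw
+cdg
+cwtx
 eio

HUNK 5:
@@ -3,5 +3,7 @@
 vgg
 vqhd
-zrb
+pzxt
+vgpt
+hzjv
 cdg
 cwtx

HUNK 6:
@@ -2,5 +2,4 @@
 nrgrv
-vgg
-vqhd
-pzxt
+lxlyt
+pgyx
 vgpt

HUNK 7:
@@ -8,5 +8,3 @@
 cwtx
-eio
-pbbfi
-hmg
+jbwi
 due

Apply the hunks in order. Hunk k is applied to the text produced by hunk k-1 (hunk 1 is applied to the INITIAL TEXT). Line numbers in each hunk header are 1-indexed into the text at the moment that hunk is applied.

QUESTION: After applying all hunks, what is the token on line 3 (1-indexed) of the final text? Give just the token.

Hunk 1: at line 2 remove [qrx,vlk,zjol] add [vqhd,tvzoi] -> 11 lines: rgll nrgrv vgg vqhd tvzoi qjoyy zkmjy eio pbbfi hmg due
Hunk 2: at line 5 remove [qjoyy,zkmjy] add [rxhkw] -> 10 lines: rgll nrgrv vgg vqhd tvzoi rxhkw eio pbbfi hmg due
Hunk 3: at line 3 remove [tvzoi] add [zrb] -> 10 lines: rgll nrgrv vgg vqhd zrb rxhkw eio pbbfi hmg due
Hunk 4: at line 5 remove [rxhkw] add [cdg,cwtx] -> 11 lines: rgll nrgrv vgg vqhd zrb cdg cwtx eio pbbfi hmg due
Hunk 5: at line 3 remove [zrb] add [pzxt,vgpt,hzjv] -> 13 lines: rgll nrgrv vgg vqhd pzxt vgpt hzjv cdg cwtx eio pbbfi hmg due
Hunk 6: at line 2 remove [vgg,vqhd,pzxt] add [lxlyt,pgyx] -> 12 lines: rgll nrgrv lxlyt pgyx vgpt hzjv cdg cwtx eio pbbfi hmg due
Hunk 7: at line 8 remove [eio,pbbfi,hmg] add [jbwi] -> 10 lines: rgll nrgrv lxlyt pgyx vgpt hzjv cdg cwtx jbwi due
Final line 3: lxlyt

Answer: lxlyt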